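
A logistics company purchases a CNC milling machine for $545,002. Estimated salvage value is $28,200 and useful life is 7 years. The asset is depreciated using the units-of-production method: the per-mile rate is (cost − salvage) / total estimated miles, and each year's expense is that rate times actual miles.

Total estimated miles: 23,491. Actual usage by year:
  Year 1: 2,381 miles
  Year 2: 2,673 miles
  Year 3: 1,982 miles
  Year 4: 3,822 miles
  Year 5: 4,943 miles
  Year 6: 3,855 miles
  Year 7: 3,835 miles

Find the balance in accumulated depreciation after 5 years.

Depreciable base = $545,002 − $28,200 = $516,802.
Rate = $516,802 / 23,491 miles = $22 per mile.
Year 1: 2,381 × $22 = $52,382. Book value $492,620.
Year 2: 2,673 × $22 = $58,806. Book value $433,814.
Year 3: 1,982 × $22 = $43,604. Book value $390,210.
Year 4: 3,822 × $22 = $84,084. Book value $306,126.
Year 5: 4,943 × $22 = $108,746. Book value $197,380.
Accumulated through year 5 = $545,002 − $197,380 = $347,622.

$347,622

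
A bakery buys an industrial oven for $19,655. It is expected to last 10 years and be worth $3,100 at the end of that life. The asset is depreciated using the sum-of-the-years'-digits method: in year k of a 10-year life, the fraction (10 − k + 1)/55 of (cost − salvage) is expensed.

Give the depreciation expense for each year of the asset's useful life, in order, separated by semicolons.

Depreciable base = $19,655 − $3,100 = $16,555.
Sum of the years' digits = 10+9+8+7+6+5+4+3+2+1 = 55.
Year 1: $16,555 × 10/55 = $3,010. Book value $16,645.
Year 2: $16,555 × 9/55 = $2,709. Book value $13,936.
Year 3: $16,555 × 8/55 = $2,408. Book value $11,528.
Year 4: $16,555 × 7/55 = $2,107. Book value $9,421.
Year 5: $16,555 × 6/55 = $1,806. Book value $7,615.
Year 6: $16,555 × 5/55 = $1,505. Book value $6,110.
Year 7: $16,555 × 4/55 = $1,204. Book value $4,906.
Year 8: $16,555 × 3/55 = $903. Book value $4,003.
Year 9: $16,555 × 2/55 = $602. Book value $3,401.
Year 10: $16,555 × 1/55 = $301. Book value $3,100.

$3,010; $2,709; $2,408; $2,107; $1,806; $1,505; $1,204; $903; $602; $301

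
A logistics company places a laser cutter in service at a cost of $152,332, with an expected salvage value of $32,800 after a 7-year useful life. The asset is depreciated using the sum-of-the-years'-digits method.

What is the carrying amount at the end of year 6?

$37,069

Depreciable base = $152,332 − $32,800 = $119,532.
Sum of the years' digits = 7+6+5+4+3+2+1 = 28.
Year 1: $119,532 × 7/28 = $29,883. Book value $122,449.
Year 2: $119,532 × 6/28 = $25,614. Book value $96,835.
Year 3: $119,532 × 5/28 = $21,345. Book value $75,490.
Year 4: $119,532 × 4/28 = $17,076. Book value $58,414.
Year 5: $119,532 × 3/28 = $12,807. Book value $45,607.
Year 6: $119,532 × 2/28 = $8,538. Book value $37,069.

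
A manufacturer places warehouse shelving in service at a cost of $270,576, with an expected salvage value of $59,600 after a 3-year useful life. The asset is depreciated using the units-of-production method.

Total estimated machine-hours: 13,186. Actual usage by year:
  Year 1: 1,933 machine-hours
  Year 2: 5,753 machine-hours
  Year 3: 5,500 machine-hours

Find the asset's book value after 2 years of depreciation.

Depreciable base = $270,576 − $59,600 = $210,976.
Rate = $210,976 / 13,186 machine-hours = $16 per machine-hour.
Year 1: 1,933 × $16 = $30,928. Book value $239,648.
Year 2: 5,753 × $16 = $92,048. Book value $147,600.

$147,600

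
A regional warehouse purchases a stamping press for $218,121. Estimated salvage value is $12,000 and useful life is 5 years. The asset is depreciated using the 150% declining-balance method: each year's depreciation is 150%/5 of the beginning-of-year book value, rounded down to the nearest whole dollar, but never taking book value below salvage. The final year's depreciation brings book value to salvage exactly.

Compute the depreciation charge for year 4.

$22,444

Depreciable base = $218,121 − $12,000 = $206,121.
Year 1: ⌊$218,121 × 150%/5⌋ = $65,436. Book value $152,685.
Year 2: ⌊$152,685 × 150%/5⌋ = $45,805. Book value $106,880.
Year 3: ⌊$106,880 × 150%/5⌋ = $32,064. Book value $74,816.
Year 4: ⌊$74,816 × 150%/5⌋ = $22,444. Book value $52,372.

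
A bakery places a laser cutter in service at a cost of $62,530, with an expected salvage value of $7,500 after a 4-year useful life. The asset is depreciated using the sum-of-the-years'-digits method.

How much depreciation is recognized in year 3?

Depreciable base = $62,530 − $7,500 = $55,030.
Sum of the years' digits = 4+3+2+1 = 10.
Year 1: $55,030 × 4/10 = $22,012. Book value $40,518.
Year 2: $55,030 × 3/10 = $16,509. Book value $24,009.
Year 3: $55,030 × 2/10 = $11,006. Book value $13,003.

$11,006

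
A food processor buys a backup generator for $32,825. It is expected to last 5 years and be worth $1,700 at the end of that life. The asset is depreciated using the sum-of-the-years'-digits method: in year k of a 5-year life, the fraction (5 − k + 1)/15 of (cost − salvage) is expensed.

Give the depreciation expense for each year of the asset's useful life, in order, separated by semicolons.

$10,375; $8,300; $6,225; $4,150; $2,075

Depreciable base = $32,825 − $1,700 = $31,125.
Sum of the years' digits = 5+4+3+2+1 = 15.
Year 1: $31,125 × 5/15 = $10,375. Book value $22,450.
Year 2: $31,125 × 4/15 = $8,300. Book value $14,150.
Year 3: $31,125 × 3/15 = $6,225. Book value $7,925.
Year 4: $31,125 × 2/15 = $4,150. Book value $3,775.
Year 5: $31,125 × 1/15 = $2,075. Book value $1,700.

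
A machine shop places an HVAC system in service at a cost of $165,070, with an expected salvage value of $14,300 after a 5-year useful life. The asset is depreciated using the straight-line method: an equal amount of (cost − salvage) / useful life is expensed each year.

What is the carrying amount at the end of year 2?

Depreciable base = $165,070 − $14,300 = $150,770.
Annual expense = $150,770 / 5 = $30,154.
End of year 1: book value $134,916.
End of year 2: book value $104,762.

$104,762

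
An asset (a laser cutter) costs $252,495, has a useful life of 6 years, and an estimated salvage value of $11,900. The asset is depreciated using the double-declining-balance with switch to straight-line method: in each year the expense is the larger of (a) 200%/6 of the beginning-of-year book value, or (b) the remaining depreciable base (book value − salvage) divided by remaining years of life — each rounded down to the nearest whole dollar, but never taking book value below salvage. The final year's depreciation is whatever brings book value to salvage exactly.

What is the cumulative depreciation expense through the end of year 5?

Depreciable base = $252,495 − $11,900 = $240,595.
Year 1: DB = ⌊$252,495 × 200%/6⌋ = $84,165; SL = ⌊$240,595/6⌋ = $40,099 → take DB $84,165. Book value $168,330.
Year 2: DB = ⌊$168,330 × 200%/6⌋ = $56,110; SL = ⌊$156,430/5⌋ = $31,286 → take DB $56,110. Book value $112,220.
Year 3: DB = ⌊$112,220 × 200%/6⌋ = $37,406; SL = ⌊$100,320/4⌋ = $25,080 → take DB $37,406. Book value $74,814.
Year 4: DB = ⌊$74,814 × 200%/6⌋ = $24,938; SL = ⌊$62,914/3⌋ = $20,971 → take DB $24,938. Book value $49,876.
Year 5: DB = ⌊$49,876 × 200%/6⌋ = $16,625; SL = ⌊$37,976/2⌋ = $18,988 → take SL $18,988. Book value $30,888.
Accumulated through year 5 = $252,495 − $30,888 = $221,607.

$221,607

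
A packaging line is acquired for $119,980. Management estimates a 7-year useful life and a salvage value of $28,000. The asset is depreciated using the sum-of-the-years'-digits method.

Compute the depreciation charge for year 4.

$13,140

Depreciable base = $119,980 − $28,000 = $91,980.
Sum of the years' digits = 7+6+5+4+3+2+1 = 28.
Year 1: $91,980 × 7/28 = $22,995. Book value $96,985.
Year 2: $91,980 × 6/28 = $19,710. Book value $77,275.
Year 3: $91,980 × 5/28 = $16,425. Book value $60,850.
Year 4: $91,980 × 4/28 = $13,140. Book value $47,710.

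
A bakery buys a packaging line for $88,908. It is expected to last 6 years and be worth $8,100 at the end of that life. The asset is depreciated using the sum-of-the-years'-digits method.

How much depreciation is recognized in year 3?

Depreciable base = $88,908 − $8,100 = $80,808.
Sum of the years' digits = 6+5+4+3+2+1 = 21.
Year 1: $80,808 × 6/21 = $23,088. Book value $65,820.
Year 2: $80,808 × 5/21 = $19,240. Book value $46,580.
Year 3: $80,808 × 4/21 = $15,392. Book value $31,188.

$15,392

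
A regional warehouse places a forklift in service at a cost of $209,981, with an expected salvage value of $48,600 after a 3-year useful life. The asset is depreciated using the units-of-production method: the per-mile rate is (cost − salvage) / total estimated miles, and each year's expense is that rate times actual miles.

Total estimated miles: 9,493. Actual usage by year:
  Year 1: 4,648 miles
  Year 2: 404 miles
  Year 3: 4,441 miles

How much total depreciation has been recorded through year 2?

$85,884

Depreciable base = $209,981 − $48,600 = $161,381.
Rate = $161,381 / 9,493 miles = $17 per mile.
Year 1: 4,648 × $17 = $79,016. Book value $130,965.
Year 2: 404 × $17 = $6,868. Book value $124,097.
Accumulated through year 2 = $209,981 − $124,097 = $85,884.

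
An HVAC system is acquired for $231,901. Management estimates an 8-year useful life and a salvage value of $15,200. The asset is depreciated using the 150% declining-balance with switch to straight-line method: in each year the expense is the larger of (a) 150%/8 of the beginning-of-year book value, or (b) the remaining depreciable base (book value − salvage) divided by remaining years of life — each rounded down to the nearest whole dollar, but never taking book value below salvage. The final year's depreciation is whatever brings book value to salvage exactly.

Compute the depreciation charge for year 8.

Depreciable base = $231,901 − $15,200 = $216,701.
Year 1: DB = ⌊$231,901 × 150%/8⌋ = $43,481; SL = ⌊$216,701/8⌋ = $27,087 → take DB $43,481. Book value $188,420.
Year 2: DB = ⌊$188,420 × 150%/8⌋ = $35,328; SL = ⌊$173,220/7⌋ = $24,745 → take DB $35,328. Book value $153,092.
Year 3: DB = ⌊$153,092 × 150%/8⌋ = $28,704; SL = ⌊$137,892/6⌋ = $22,982 → take DB $28,704. Book value $124,388.
Year 4: DB = ⌊$124,388 × 150%/8⌋ = $23,322; SL = ⌊$109,188/5⌋ = $21,837 → take DB $23,322. Book value $101,066.
Year 5: DB = ⌊$101,066 × 150%/8⌋ = $18,949; SL = ⌊$85,866/4⌋ = $21,466 → take SL $21,466. Book value $79,600.
Year 6: DB = ⌊$79,600 × 150%/8⌋ = $14,925; SL = ⌊$64,400/3⌋ = $21,466 → take SL $21,466. Book value $58,134.
Year 7: DB = ⌊$58,134 × 150%/8⌋ = $10,900; SL = ⌊$42,934/2⌋ = $21,467 → take SL $21,467. Book value $36,667.
Year 8 (final): $36,667 − $15,200 = $21,467. Book value $15,200.

$21,467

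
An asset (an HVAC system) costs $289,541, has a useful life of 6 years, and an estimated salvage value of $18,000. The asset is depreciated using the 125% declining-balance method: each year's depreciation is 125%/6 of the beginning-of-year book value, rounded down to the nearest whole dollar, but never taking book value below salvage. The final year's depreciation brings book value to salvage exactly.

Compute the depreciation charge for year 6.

Depreciable base = $289,541 − $18,000 = $271,541.
Year 1: ⌊$289,541 × 125%/6⌋ = $60,321. Book value $229,220.
Year 2: ⌊$229,220 × 125%/6⌋ = $47,754. Book value $181,466.
Year 3: ⌊$181,466 × 125%/6⌋ = $37,805. Book value $143,661.
Year 4: ⌊$143,661 × 125%/6⌋ = $29,929. Book value $113,732.
Year 5: ⌊$113,732 × 125%/6⌋ = $23,694. Book value $90,038.
Year 6 (final): $90,038 − $18,000 = $72,038. Book value $18,000.

$72,038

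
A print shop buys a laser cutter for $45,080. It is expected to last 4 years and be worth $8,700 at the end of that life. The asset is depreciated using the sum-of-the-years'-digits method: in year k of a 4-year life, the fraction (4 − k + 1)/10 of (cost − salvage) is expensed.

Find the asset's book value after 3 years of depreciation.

Depreciable base = $45,080 − $8,700 = $36,380.
Sum of the years' digits = 4+3+2+1 = 10.
Year 1: $36,380 × 4/10 = $14,552. Book value $30,528.
Year 2: $36,380 × 3/10 = $10,914. Book value $19,614.
Year 3: $36,380 × 2/10 = $7,276. Book value $12,338.

$12,338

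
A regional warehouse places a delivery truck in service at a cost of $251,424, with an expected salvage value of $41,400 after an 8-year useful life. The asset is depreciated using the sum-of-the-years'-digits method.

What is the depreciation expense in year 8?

Depreciable base = $251,424 − $41,400 = $210,024.
Sum of the years' digits = 8+7+6+5+4+3+2+1 = 36.
Year 1: $210,024 × 8/36 = $46,672. Book value $204,752.
Year 2: $210,024 × 7/36 = $40,838. Book value $163,914.
Year 3: $210,024 × 6/36 = $35,004. Book value $128,910.
Year 4: $210,024 × 5/36 = $29,170. Book value $99,740.
Year 5: $210,024 × 4/36 = $23,336. Book value $76,404.
Year 6: $210,024 × 3/36 = $17,502. Book value $58,902.
Year 7: $210,024 × 2/36 = $11,668. Book value $47,234.
Year 8: $210,024 × 1/36 = $5,834. Book value $41,400.

$5,834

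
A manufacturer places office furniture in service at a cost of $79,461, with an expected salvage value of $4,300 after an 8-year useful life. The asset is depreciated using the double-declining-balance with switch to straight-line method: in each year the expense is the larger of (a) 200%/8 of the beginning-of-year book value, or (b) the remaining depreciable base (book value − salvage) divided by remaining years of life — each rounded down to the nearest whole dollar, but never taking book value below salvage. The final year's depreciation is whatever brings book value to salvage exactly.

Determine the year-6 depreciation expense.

Depreciable base = $79,461 − $4,300 = $75,161.
Year 1: DB = ⌊$79,461 × 200%/8⌋ = $19,865; SL = ⌊$75,161/8⌋ = $9,395 → take DB $19,865. Book value $59,596.
Year 2: DB = ⌊$59,596 × 200%/8⌋ = $14,899; SL = ⌊$55,296/7⌋ = $7,899 → take DB $14,899. Book value $44,697.
Year 3: DB = ⌊$44,697 × 200%/8⌋ = $11,174; SL = ⌊$40,397/6⌋ = $6,732 → take DB $11,174. Book value $33,523.
Year 4: DB = ⌊$33,523 × 200%/8⌋ = $8,380; SL = ⌊$29,223/5⌋ = $5,844 → take DB $8,380. Book value $25,143.
Year 5: DB = ⌊$25,143 × 200%/8⌋ = $6,285; SL = ⌊$20,843/4⌋ = $5,210 → take DB $6,285. Book value $18,858.
Year 6: DB = ⌊$18,858 × 200%/8⌋ = $4,714; SL = ⌊$14,558/3⌋ = $4,852 → take SL $4,852. Book value $14,006.

$4,852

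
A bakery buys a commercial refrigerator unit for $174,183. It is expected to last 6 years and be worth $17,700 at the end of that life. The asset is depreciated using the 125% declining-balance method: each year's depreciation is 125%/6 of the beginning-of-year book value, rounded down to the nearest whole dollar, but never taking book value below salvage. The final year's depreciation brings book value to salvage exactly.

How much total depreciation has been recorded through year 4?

Depreciable base = $174,183 − $17,700 = $156,483.
Year 1: ⌊$174,183 × 125%/6⌋ = $36,288. Book value $137,895.
Year 2: ⌊$137,895 × 125%/6⌋ = $28,728. Book value $109,167.
Year 3: ⌊$109,167 × 125%/6⌋ = $22,743. Book value $86,424.
Year 4: ⌊$86,424 × 125%/6⌋ = $18,005. Book value $68,419.
Accumulated through year 4 = $174,183 − $68,419 = $105,764.

$105,764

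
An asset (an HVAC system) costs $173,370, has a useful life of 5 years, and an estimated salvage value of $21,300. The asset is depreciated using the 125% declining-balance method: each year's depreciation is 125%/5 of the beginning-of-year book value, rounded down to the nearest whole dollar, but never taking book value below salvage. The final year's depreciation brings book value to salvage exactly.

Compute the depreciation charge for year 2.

Depreciable base = $173,370 − $21,300 = $152,070.
Year 1: ⌊$173,370 × 125%/5⌋ = $43,342. Book value $130,028.
Year 2: ⌊$130,028 × 125%/5⌋ = $32,507. Book value $97,521.

$32,507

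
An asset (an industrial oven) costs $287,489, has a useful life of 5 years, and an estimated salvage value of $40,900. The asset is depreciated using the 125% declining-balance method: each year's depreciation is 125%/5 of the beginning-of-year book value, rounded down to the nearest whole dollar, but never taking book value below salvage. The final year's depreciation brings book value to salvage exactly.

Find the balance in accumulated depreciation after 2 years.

$125,776

Depreciable base = $287,489 − $40,900 = $246,589.
Year 1: ⌊$287,489 × 125%/5⌋ = $71,872. Book value $215,617.
Year 2: ⌊$215,617 × 125%/5⌋ = $53,904. Book value $161,713.
Accumulated through year 2 = $287,489 − $161,713 = $125,776.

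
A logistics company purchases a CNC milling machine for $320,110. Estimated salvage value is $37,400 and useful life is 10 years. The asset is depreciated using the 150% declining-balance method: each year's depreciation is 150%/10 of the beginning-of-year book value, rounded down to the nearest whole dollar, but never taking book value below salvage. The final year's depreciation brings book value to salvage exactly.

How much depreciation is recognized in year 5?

$25,065

Depreciable base = $320,110 − $37,400 = $282,710.
Year 1: ⌊$320,110 × 150%/10⌋ = $48,016. Book value $272,094.
Year 2: ⌊$272,094 × 150%/10⌋ = $40,814. Book value $231,280.
Year 3: ⌊$231,280 × 150%/10⌋ = $34,692. Book value $196,588.
Year 4: ⌊$196,588 × 150%/10⌋ = $29,488. Book value $167,100.
Year 5: ⌊$167,100 × 150%/10⌋ = $25,065. Book value $142,035.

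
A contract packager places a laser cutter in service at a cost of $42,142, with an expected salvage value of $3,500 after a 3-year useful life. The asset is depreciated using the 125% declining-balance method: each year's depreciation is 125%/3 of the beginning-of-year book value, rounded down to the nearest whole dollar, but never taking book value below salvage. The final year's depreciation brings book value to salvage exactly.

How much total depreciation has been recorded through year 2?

Depreciable base = $42,142 − $3,500 = $38,642.
Year 1: ⌊$42,142 × 125%/3⌋ = $17,559. Book value $24,583.
Year 2: ⌊$24,583 × 125%/3⌋ = $10,242. Book value $14,341.
Accumulated through year 2 = $42,142 − $14,341 = $27,801.

$27,801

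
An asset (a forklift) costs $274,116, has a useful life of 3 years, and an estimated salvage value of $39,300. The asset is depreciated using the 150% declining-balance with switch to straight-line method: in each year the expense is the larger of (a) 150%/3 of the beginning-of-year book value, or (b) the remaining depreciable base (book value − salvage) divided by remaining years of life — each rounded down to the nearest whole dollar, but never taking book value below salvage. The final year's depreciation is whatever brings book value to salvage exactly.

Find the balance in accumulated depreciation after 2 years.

$205,587

Depreciable base = $274,116 − $39,300 = $234,816.
Year 1: DB = ⌊$274,116 × 150%/3⌋ = $137,058; SL = ⌊$234,816/3⌋ = $78,272 → take DB $137,058. Book value $137,058.
Year 2: DB = ⌊$137,058 × 150%/3⌋ = $68,529; SL = ⌊$97,758/2⌋ = $48,879 → take DB $68,529. Book value $68,529.
Accumulated through year 2 = $274,116 − $68,529 = $205,587.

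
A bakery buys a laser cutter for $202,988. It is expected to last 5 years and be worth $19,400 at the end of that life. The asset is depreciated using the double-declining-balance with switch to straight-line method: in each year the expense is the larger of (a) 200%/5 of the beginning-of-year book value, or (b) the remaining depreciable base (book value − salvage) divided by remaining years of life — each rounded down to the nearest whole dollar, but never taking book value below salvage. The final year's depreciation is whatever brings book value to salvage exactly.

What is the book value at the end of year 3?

$43,846

Depreciable base = $202,988 − $19,400 = $183,588.
Year 1: DB = ⌊$202,988 × 200%/5⌋ = $81,195; SL = ⌊$183,588/5⌋ = $36,717 → take DB $81,195. Book value $121,793.
Year 2: DB = ⌊$121,793 × 200%/5⌋ = $48,717; SL = ⌊$102,393/4⌋ = $25,598 → take DB $48,717. Book value $73,076.
Year 3: DB = ⌊$73,076 × 200%/5⌋ = $29,230; SL = ⌊$53,676/3⌋ = $17,892 → take DB $29,230. Book value $43,846.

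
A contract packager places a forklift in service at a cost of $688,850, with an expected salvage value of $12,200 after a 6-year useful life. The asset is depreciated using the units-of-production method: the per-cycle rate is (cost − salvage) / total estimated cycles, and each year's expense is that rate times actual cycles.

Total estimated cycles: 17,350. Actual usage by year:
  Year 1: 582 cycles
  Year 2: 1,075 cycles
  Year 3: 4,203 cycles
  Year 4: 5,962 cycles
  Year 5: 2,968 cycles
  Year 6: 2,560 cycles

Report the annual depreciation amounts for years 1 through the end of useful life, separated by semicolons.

$22,698; $41,925; $163,917; $232,518; $115,752; $99,840

Depreciable base = $688,850 − $12,200 = $676,650.
Rate = $676,650 / 17,350 cycles = $39 per cycle.
Year 1: 582 × $39 = $22,698. Book value $666,152.
Year 2: 1,075 × $39 = $41,925. Book value $624,227.
Year 3: 4,203 × $39 = $163,917. Book value $460,310.
Year 4: 5,962 × $39 = $232,518. Book value $227,792.
Year 5: 2,968 × $39 = $115,752. Book value $112,040.
Year 6: 2,560 × $39 = $99,840. Book value $12,200.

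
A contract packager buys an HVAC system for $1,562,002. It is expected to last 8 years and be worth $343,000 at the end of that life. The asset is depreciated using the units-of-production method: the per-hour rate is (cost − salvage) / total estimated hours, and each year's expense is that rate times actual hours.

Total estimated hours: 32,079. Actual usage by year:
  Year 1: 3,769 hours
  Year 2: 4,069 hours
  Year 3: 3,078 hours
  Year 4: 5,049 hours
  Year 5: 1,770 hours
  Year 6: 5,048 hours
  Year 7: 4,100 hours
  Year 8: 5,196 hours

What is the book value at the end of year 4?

$955,332

Depreciable base = $1,562,002 − $343,000 = $1,219,002.
Rate = $1,219,002 / 32,079 hours = $38 per hour.
Year 1: 3,769 × $38 = $143,222. Book value $1,418,780.
Year 2: 4,069 × $38 = $154,622. Book value $1,264,158.
Year 3: 3,078 × $38 = $116,964. Book value $1,147,194.
Year 4: 5,049 × $38 = $191,862. Book value $955,332.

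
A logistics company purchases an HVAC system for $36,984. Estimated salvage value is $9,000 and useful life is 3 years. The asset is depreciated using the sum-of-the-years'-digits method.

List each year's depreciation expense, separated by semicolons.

$13,992; $9,328; $4,664

Depreciable base = $36,984 − $9,000 = $27,984.
Sum of the years' digits = 3+2+1 = 6.
Year 1: $27,984 × 3/6 = $13,992. Book value $22,992.
Year 2: $27,984 × 2/6 = $9,328. Book value $13,664.
Year 3: $27,984 × 1/6 = $4,664. Book value $9,000.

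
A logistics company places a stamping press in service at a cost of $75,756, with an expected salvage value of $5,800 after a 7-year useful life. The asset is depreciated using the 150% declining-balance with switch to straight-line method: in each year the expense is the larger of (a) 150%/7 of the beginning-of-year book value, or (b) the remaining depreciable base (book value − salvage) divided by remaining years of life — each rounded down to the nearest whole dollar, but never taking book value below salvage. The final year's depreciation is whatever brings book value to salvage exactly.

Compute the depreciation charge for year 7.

$7,692

Depreciable base = $75,756 − $5,800 = $69,956.
Year 1: DB = ⌊$75,756 × 150%/7⌋ = $16,233; SL = ⌊$69,956/7⌋ = $9,993 → take DB $16,233. Book value $59,523.
Year 2: DB = ⌊$59,523 × 150%/7⌋ = $12,754; SL = ⌊$53,723/6⌋ = $8,953 → take DB $12,754. Book value $46,769.
Year 3: DB = ⌊$46,769 × 150%/7⌋ = $10,021; SL = ⌊$40,969/5⌋ = $8,193 → take DB $10,021. Book value $36,748.
Year 4: DB = ⌊$36,748 × 150%/7⌋ = $7,874; SL = ⌊$30,948/4⌋ = $7,737 → take DB $7,874. Book value $28,874.
Year 5: DB = ⌊$28,874 × 150%/7⌋ = $6,187; SL = ⌊$23,074/3⌋ = $7,691 → take SL $7,691. Book value $21,183.
Year 6: DB = ⌊$21,183 × 150%/7⌋ = $4,539; SL = ⌊$15,383/2⌋ = $7,691 → take SL $7,691. Book value $13,492.
Year 7 (final): $13,492 − $5,800 = $7,692. Book value $5,800.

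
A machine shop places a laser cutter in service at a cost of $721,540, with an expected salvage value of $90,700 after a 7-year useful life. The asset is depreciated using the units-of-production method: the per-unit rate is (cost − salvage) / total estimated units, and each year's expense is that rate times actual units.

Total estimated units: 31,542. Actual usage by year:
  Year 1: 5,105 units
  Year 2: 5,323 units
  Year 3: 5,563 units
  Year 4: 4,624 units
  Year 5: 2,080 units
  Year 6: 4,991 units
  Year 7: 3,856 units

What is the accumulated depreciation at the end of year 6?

Depreciable base = $721,540 − $90,700 = $630,840.
Rate = $630,840 / 31,542 units = $20 per unit.
Year 1: 5,105 × $20 = $102,100. Book value $619,440.
Year 2: 5,323 × $20 = $106,460. Book value $512,980.
Year 3: 5,563 × $20 = $111,260. Book value $401,720.
Year 4: 4,624 × $20 = $92,480. Book value $309,240.
Year 5: 2,080 × $20 = $41,600. Book value $267,640.
Year 6: 4,991 × $20 = $99,820. Book value $167,820.
Accumulated through year 6 = $721,540 − $167,820 = $553,720.

$553,720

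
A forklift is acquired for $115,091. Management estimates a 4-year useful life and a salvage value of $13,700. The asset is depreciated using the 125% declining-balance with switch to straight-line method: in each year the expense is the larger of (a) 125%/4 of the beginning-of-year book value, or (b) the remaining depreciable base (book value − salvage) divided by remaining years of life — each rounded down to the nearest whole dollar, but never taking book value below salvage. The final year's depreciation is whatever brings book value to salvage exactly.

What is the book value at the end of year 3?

Depreciable base = $115,091 − $13,700 = $101,391.
Year 1: DB = ⌊$115,091 × 125%/4⌋ = $35,965; SL = ⌊$101,391/4⌋ = $25,347 → take DB $35,965. Book value $79,126.
Year 2: DB = ⌊$79,126 × 125%/4⌋ = $24,726; SL = ⌊$65,426/3⌋ = $21,808 → take DB $24,726. Book value $54,400.
Year 3: DB = ⌊$54,400 × 125%/4⌋ = $17,000; SL = ⌊$40,700/2⌋ = $20,350 → take SL $20,350. Book value $34,050.

$34,050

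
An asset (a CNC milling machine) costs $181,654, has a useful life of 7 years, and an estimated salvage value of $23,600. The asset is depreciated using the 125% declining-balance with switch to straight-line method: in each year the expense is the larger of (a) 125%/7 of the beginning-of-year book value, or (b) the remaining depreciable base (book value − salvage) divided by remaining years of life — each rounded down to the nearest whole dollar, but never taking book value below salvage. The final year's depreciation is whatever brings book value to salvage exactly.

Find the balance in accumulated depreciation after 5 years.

Depreciable base = $181,654 − $23,600 = $158,054.
Year 1: DB = ⌊$181,654 × 125%/7⌋ = $32,438; SL = ⌊$158,054/7⌋ = $22,579 → take DB $32,438. Book value $149,216.
Year 2: DB = ⌊$149,216 × 125%/7⌋ = $26,645; SL = ⌊$125,616/6⌋ = $20,936 → take DB $26,645. Book value $122,571.
Year 3: DB = ⌊$122,571 × 125%/7⌋ = $21,887; SL = ⌊$98,971/5⌋ = $19,794 → take DB $21,887. Book value $100,684.
Year 4: DB = ⌊$100,684 × 125%/7⌋ = $17,979; SL = ⌊$77,084/4⌋ = $19,271 → take SL $19,271. Book value $81,413.
Year 5: DB = ⌊$81,413 × 125%/7⌋ = $14,538; SL = ⌊$57,813/3⌋ = $19,271 → take SL $19,271. Book value $62,142.
Accumulated through year 5 = $181,654 − $62,142 = $119,512.

$119,512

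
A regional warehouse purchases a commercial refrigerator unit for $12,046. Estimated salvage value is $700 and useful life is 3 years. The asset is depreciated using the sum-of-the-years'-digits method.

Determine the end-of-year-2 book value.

Depreciable base = $12,046 − $700 = $11,346.
Sum of the years' digits = 3+2+1 = 6.
Year 1: $11,346 × 3/6 = $5,673. Book value $6,373.
Year 2: $11,346 × 2/6 = $3,782. Book value $2,591.

$2,591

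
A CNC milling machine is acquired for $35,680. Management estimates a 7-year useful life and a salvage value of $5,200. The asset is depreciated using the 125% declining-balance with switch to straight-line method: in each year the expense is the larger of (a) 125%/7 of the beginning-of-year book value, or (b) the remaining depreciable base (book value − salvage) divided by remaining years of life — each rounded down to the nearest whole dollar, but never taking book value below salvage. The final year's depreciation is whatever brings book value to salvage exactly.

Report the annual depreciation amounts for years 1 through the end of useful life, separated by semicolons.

Depreciable base = $35,680 − $5,200 = $30,480.
Year 1: DB = ⌊$35,680 × 125%/7⌋ = $6,371; SL = ⌊$30,480/7⌋ = $4,354 → take DB $6,371. Book value $29,309.
Year 2: DB = ⌊$29,309 × 125%/7⌋ = $5,233; SL = ⌊$24,109/6⌋ = $4,018 → take DB $5,233. Book value $24,076.
Year 3: DB = ⌊$24,076 × 125%/7⌋ = $4,299; SL = ⌊$18,876/5⌋ = $3,775 → take DB $4,299. Book value $19,777.
Year 4: DB = ⌊$19,777 × 125%/7⌋ = $3,531; SL = ⌊$14,577/4⌋ = $3,644 → take SL $3,644. Book value $16,133.
Year 5: DB = ⌊$16,133 × 125%/7⌋ = $2,880; SL = ⌊$10,933/3⌋ = $3,644 → take SL $3,644. Book value $12,489.
Year 6: DB = ⌊$12,489 × 125%/7⌋ = $2,230; SL = ⌊$7,289/2⌋ = $3,644 → take SL $3,644. Book value $8,845.
Year 7 (final): $8,845 − $5,200 = $3,645. Book value $5,200.

$6,371; $5,233; $4,299; $3,644; $3,644; $3,644; $3,645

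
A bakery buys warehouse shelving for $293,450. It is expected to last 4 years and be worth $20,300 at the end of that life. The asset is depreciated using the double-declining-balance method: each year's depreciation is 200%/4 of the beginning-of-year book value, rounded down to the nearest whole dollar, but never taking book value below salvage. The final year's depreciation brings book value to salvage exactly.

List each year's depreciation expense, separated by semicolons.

Depreciable base = $293,450 − $20,300 = $273,150.
Year 1: ⌊$293,450 × 200%/4⌋ = $146,725. Book value $146,725.
Year 2: ⌊$146,725 × 200%/4⌋ = $73,362. Book value $73,363.
Year 3: ⌊$73,363 × 200%/4⌋ = $36,681. Book value $36,682.
Year 4 (final): $36,682 − $20,300 = $16,382. Book value $20,300.

$146,725; $73,362; $36,681; $16,382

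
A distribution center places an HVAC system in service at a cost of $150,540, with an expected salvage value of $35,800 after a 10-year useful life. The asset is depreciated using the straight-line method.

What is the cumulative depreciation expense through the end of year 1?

Depreciable base = $150,540 − $35,800 = $114,740.
Annual expense = $114,740 / 10 = $11,474.
End of year 1: book value $139,066.
Accumulated through year 1 = $150,540 − $139,066 = $11,474.

$11,474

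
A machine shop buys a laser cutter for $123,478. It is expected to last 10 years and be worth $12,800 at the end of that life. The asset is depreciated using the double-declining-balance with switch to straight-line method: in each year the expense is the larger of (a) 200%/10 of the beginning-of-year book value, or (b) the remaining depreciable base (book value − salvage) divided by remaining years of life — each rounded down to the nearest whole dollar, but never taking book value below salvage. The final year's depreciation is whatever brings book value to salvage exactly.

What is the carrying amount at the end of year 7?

Depreciable base = $123,478 − $12,800 = $110,678.
Year 1: DB = ⌊$123,478 × 200%/10⌋ = $24,695; SL = ⌊$110,678/10⌋ = $11,067 → take DB $24,695. Book value $98,783.
Year 2: DB = ⌊$98,783 × 200%/10⌋ = $19,756; SL = ⌊$85,983/9⌋ = $9,553 → take DB $19,756. Book value $79,027.
Year 3: DB = ⌊$79,027 × 200%/10⌋ = $15,805; SL = ⌊$66,227/8⌋ = $8,278 → take DB $15,805. Book value $63,222.
Year 4: DB = ⌊$63,222 × 200%/10⌋ = $12,644; SL = ⌊$50,422/7⌋ = $7,203 → take DB $12,644. Book value $50,578.
Year 5: DB = ⌊$50,578 × 200%/10⌋ = $10,115; SL = ⌊$37,778/6⌋ = $6,296 → take DB $10,115. Book value $40,463.
Year 6: DB = ⌊$40,463 × 200%/10⌋ = $8,092; SL = ⌊$27,663/5⌋ = $5,532 → take DB $8,092. Book value $32,371.
Year 7: DB = ⌊$32,371 × 200%/10⌋ = $6,474; SL = ⌊$19,571/4⌋ = $4,892 → take DB $6,474. Book value $25,897.

$25,897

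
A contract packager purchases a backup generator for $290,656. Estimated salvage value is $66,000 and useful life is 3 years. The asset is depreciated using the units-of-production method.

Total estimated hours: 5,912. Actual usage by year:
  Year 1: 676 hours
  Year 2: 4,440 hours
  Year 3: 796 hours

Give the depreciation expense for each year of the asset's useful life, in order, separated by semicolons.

Depreciable base = $290,656 − $66,000 = $224,656.
Rate = $224,656 / 5,912 hours = $38 per hour.
Year 1: 676 × $38 = $25,688. Book value $264,968.
Year 2: 4,440 × $38 = $168,720. Book value $96,248.
Year 3: 796 × $38 = $30,248. Book value $66,000.

$25,688; $168,720; $30,248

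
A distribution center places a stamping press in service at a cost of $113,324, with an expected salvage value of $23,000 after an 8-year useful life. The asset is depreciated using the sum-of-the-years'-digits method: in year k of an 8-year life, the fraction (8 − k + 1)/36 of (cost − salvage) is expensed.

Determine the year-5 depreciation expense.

Depreciable base = $113,324 − $23,000 = $90,324.
Sum of the years' digits = 8+7+6+5+4+3+2+1 = 36.
Year 1: $90,324 × 8/36 = $20,072. Book value $93,252.
Year 2: $90,324 × 7/36 = $17,563. Book value $75,689.
Year 3: $90,324 × 6/36 = $15,054. Book value $60,635.
Year 4: $90,324 × 5/36 = $12,545. Book value $48,090.
Year 5: $90,324 × 4/36 = $10,036. Book value $38,054.

$10,036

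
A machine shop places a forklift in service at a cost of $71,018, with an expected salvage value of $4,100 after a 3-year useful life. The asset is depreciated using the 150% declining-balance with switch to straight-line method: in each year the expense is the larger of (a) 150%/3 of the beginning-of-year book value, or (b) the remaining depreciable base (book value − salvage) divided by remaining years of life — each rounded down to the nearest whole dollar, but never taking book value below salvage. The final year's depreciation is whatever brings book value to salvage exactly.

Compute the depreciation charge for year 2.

Depreciable base = $71,018 − $4,100 = $66,918.
Year 1: DB = ⌊$71,018 × 150%/3⌋ = $35,509; SL = ⌊$66,918/3⌋ = $22,306 → take DB $35,509. Book value $35,509.
Year 2: DB = ⌊$35,509 × 150%/3⌋ = $17,754; SL = ⌊$31,409/2⌋ = $15,704 → take DB $17,754. Book value $17,755.

$17,754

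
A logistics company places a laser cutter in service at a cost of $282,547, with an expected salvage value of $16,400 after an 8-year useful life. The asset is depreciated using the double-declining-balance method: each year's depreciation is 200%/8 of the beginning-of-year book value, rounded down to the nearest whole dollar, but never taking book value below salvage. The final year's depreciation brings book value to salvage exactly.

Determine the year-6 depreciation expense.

$16,762

Depreciable base = $282,547 − $16,400 = $266,147.
Year 1: ⌊$282,547 × 200%/8⌋ = $70,636. Book value $211,911.
Year 2: ⌊$211,911 × 200%/8⌋ = $52,977. Book value $158,934.
Year 3: ⌊$158,934 × 200%/8⌋ = $39,733. Book value $119,201.
Year 4: ⌊$119,201 × 200%/8⌋ = $29,800. Book value $89,401.
Year 5: ⌊$89,401 × 200%/8⌋ = $22,350. Book value $67,051.
Year 6: ⌊$67,051 × 200%/8⌋ = $16,762. Book value $50,289.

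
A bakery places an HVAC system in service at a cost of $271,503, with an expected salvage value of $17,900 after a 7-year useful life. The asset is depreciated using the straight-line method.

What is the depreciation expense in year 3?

$36,229

Depreciable base = $271,503 − $17,900 = $253,603.
Annual expense = $253,603 / 7 = $36,229.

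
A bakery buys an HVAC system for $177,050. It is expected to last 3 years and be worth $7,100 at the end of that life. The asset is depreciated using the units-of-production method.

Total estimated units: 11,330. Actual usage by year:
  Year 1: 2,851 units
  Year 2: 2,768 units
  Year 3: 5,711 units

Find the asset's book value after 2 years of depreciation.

Depreciable base = $177,050 − $7,100 = $169,950.
Rate = $169,950 / 11,330 units = $15 per unit.
Year 1: 2,851 × $15 = $42,765. Book value $134,285.
Year 2: 2,768 × $15 = $41,520. Book value $92,765.

$92,765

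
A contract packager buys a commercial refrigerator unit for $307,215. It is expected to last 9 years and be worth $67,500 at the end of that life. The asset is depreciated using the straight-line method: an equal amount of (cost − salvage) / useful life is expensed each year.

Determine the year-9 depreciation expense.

Depreciable base = $307,215 − $67,500 = $239,715.
Annual expense = $239,715 / 9 = $26,635.

$26,635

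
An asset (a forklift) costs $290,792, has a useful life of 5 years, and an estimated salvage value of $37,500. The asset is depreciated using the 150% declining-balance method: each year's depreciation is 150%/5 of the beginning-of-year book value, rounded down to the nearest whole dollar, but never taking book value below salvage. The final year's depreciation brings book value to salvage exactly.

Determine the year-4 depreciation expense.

Depreciable base = $290,792 − $37,500 = $253,292.
Year 1: ⌊$290,792 × 150%/5⌋ = $87,237. Book value $203,555.
Year 2: ⌊$203,555 × 150%/5⌋ = $61,066. Book value $142,489.
Year 3: ⌊$142,489 × 150%/5⌋ = $42,746. Book value $99,743.
Year 4: ⌊$99,743 × 150%/5⌋ = $29,922. Book value $69,821.

$29,922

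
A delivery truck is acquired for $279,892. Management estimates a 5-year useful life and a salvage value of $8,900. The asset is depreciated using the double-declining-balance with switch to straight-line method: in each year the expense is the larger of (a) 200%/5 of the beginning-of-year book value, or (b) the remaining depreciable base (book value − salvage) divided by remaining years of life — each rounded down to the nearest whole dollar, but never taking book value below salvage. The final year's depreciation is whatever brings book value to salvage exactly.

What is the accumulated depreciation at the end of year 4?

Depreciable base = $279,892 − $8,900 = $270,992.
Year 1: DB = ⌊$279,892 × 200%/5⌋ = $111,956; SL = ⌊$270,992/5⌋ = $54,198 → take DB $111,956. Book value $167,936.
Year 2: DB = ⌊$167,936 × 200%/5⌋ = $67,174; SL = ⌊$159,036/4⌋ = $39,759 → take DB $67,174. Book value $100,762.
Year 3: DB = ⌊$100,762 × 200%/5⌋ = $40,304; SL = ⌊$91,862/3⌋ = $30,620 → take DB $40,304. Book value $60,458.
Year 4: DB = ⌊$60,458 × 200%/5⌋ = $24,183; SL = ⌊$51,558/2⌋ = $25,779 → take SL $25,779. Book value $34,679.
Accumulated through year 4 = $279,892 − $34,679 = $245,213.

$245,213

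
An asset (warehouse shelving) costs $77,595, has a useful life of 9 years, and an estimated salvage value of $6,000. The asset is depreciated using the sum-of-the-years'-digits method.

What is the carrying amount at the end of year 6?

$15,546

Depreciable base = $77,595 − $6,000 = $71,595.
Sum of the years' digits = 9+8+7+6+5+4+3+2+1 = 45.
Year 1: $71,595 × 9/45 = $14,319. Book value $63,276.
Year 2: $71,595 × 8/45 = $12,728. Book value $50,548.
Year 3: $71,595 × 7/45 = $11,137. Book value $39,411.
Year 4: $71,595 × 6/45 = $9,546. Book value $29,865.
Year 5: $71,595 × 5/45 = $7,955. Book value $21,910.
Year 6: $71,595 × 4/45 = $6,364. Book value $15,546.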